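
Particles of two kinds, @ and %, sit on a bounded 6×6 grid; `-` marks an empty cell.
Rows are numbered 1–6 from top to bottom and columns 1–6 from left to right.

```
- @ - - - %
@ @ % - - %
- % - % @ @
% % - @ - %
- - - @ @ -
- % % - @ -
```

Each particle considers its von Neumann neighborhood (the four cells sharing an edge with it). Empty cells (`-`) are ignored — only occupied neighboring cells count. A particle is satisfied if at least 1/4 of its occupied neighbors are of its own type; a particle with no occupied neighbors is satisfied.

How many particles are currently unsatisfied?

3

Row 1: (1,2)@ 1/1 ok · (1,6)% 1/1 ok
Row 2: (2,1)@ 1/1 ok · (2,2)@ 2/4 ok · (2,3)% 0/1 unhappy · (2,6)% 1/2 ok
Row 3: (3,2)% 1/2 ok · (3,4)% 0/2 unhappy · (3,5)@ 1/2 ok · (3,6)@ 1/3 ok
Row 4: (4,1)% 1/1 ok · (4,2)% 2/2 ok · (4,4)@ 1/2 ok · (4,6)% 0/1 unhappy
Row 5: (5,4)@ 2/2 ok · (5,5)@ 2/2 ok
Row 6: (6,2)% 1/1 ok · (6,3)% 1/1 ok · (6,5)@ 1/1 ok
Unsatisfied: (2,3), (3,4), (4,6) — 3 in total.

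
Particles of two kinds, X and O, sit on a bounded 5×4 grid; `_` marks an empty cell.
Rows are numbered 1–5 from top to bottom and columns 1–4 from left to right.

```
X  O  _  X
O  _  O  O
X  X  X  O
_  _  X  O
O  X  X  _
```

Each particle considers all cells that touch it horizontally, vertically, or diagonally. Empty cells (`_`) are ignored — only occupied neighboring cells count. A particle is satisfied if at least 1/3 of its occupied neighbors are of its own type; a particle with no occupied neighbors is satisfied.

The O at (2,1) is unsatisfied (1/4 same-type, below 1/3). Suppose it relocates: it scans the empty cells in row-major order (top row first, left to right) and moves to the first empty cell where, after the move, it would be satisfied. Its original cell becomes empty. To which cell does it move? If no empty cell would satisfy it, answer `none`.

(1,3)

Vacating (2,1). Empty cells in order:
  (1,3): 3/4 same-type → satisfied — stop here.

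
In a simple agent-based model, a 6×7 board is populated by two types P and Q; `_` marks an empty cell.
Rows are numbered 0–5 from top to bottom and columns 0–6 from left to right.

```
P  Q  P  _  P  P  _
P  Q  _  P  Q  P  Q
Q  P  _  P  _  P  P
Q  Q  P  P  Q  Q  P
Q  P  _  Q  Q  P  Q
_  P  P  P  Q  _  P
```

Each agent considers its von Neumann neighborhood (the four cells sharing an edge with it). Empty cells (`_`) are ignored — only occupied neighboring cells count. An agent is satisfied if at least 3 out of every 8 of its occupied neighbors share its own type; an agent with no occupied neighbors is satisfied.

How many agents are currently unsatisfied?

(0,0)P 1/2 ✓
(0,1)Q 1/3 ✗
(0,2)P 0/1 ✗
(0,4)P 1/2 ✓
(0,5)P 2/2 ✓
(1,0)P 1/3 ✗
(1,1)Q 1/3 ✗
(1,3)P 1/2 ✓
(1,4)Q 0/3 ✗
(1,5)P 2/4 ✓
(1,6)Q 0/2 ✗
(2,0)Q 1/3 ✗
(2,1)P 0/3 ✗
(2,3)P 2/2 ✓
(2,5)P 2/3 ✓
(2,6)P 2/3 ✓
(3,0)Q 3/3 ✓
(3,1)Q 1/4 ✗
(3,2)P 1/2 ✓
(3,3)P 2/4 ✓
(3,4)Q 2/3 ✓
(3,5)Q 1/4 ✗
(3,6)P 1/3 ✗
(4,0)Q 1/2 ✓
(4,1)P 1/3 ✗
(4,3)Q 1/3 ✗
(4,4)Q 3/4 ✓
(4,5)P 0/3 ✗
(4,6)Q 0/3 ✗
(5,1)P 2/2 ✓
(5,2)P 2/2 ✓
(5,3)P 1/3 ✗
(5,4)Q 1/2 ✓
(5,6)P 0/1 ✗
Unsatisfied: (0,1), (0,2), (1,0), (1,1), (1,4), (1,6), (2,0), (2,1), (3,1), (3,5), (3,6), (4,1), (4,3), (4,5), (4,6), (5,3), (5,6) — 17 in total.

17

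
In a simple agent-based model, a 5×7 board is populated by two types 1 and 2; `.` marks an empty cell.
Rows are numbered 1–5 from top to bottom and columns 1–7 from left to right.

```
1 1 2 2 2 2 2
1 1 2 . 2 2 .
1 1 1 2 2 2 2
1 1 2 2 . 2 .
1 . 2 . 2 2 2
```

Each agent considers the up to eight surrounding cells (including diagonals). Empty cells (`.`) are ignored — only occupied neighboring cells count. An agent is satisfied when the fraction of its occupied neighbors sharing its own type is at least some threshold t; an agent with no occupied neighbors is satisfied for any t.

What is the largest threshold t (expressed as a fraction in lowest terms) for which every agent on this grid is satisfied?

3/7

(1,1)1 3/3
(1,2)1 3/5
(1,3)2 2/4
(1,4)2 4/4
(1,5)2 4/4
(1,6)2 4/4
(1,7)2 2/2
(2,1)1 5/5
(2,2)1 6/8
(2,3)2 3/7
(2,5)2 7/7
(2,6)2 7/7
(3,1)1 5/5
(3,2)1 6/8
(3,3)1 3/7
(3,4)2 5/6
(3,5)2 6/6
(3,6)2 5/5
(3,7)2 3/3
(4,1)1 4/4
(4,2)1 5/7
(4,3)2 3/6
(4,4)2 5/6
(4,6)2 6/6
(5,1)1 2/2
(5,3)2 2/3
(5,5)2 3/3
(5,6)2 3/3
(5,7)2 2/2
The smallest same-type fraction is 3/7 at (2,3), which reduces to 3/7. Any threshold above that leaves this agent unsatisfied.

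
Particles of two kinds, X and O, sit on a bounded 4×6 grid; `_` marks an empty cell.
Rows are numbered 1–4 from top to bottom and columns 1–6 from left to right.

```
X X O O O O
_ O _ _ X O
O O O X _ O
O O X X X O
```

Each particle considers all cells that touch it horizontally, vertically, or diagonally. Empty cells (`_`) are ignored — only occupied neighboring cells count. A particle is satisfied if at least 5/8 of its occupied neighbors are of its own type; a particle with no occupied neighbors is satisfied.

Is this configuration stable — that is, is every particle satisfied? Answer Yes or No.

(1,1)X 1/2 unhappy
(1,2)X 1/3 unhappy
(1,3)O 2/3 ok
(1,4)O 2/3 ok
(1,5)O 3/4 ok
(1,6)O 2/3 ok
(2,2)O 4/6 ok
(2,5)X 1/6 unhappy
(2,6)O 3/4 ok
(3,1)O 4/4 ok
(3,2)O 5/6 ok
(3,3)O 3/6 unhappy
(3,4)X 4/5 ok
(3,6)O 2/4 unhappy
(4,1)O 3/3 ok
(4,2)O 4/5 ok
(4,3)X 2/5 unhappy
(4,4)X 3/4 ok
(4,5)X 2/4 unhappy
(4,6)O 1/2 unhappy
For instance (1,1) has only 1/2 same-type neighbors, below 5/8.

No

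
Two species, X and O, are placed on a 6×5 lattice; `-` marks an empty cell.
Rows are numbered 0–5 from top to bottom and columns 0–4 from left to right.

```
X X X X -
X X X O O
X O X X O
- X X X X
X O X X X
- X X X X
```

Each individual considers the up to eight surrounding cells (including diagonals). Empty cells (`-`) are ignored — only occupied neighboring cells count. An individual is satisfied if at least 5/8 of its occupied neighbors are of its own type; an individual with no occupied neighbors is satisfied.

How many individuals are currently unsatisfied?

Row 0: (0,0)X 3/3 satisfied · (0,1)X 5/5 satisfied · (0,2)X 4/5 satisfied · (0,3)X 2/4 not
Row 1: (1,0)X 4/5 satisfied · (1,1)X 7/8 satisfied · (1,2)X 6/8 satisfied · (1,3)O 2/7 not · (1,4)O 2/4 not
Row 2: (2,0)X 3/4 satisfied · (2,1)O 0/7 not · (2,2)X 6/8 satisfied · (2,3)X 5/8 satisfied · (2,4)O 2/5 not
Row 3: (3,1)X 5/7 satisfied · (3,2)X 6/8 satisfied · (3,3)X 7/8 satisfied · (3,4)X 4/5 satisfied
Row 4: (4,0)X 2/3 satisfied · (4,1)O 0/6 not · (4,2)X 7/8 satisfied · (4,3)X 8/8 satisfied · (4,4)X 5/5 satisfied
Row 5: (5,1)X 3/4 satisfied · (5,2)X 4/5 satisfied · (5,3)X 5/5 satisfied · (5,4)X 3/3 satisfied
Unsatisfied: (0,3), (1,3), (1,4), (2,1), (2,4), (4,1) — 6 in total.

6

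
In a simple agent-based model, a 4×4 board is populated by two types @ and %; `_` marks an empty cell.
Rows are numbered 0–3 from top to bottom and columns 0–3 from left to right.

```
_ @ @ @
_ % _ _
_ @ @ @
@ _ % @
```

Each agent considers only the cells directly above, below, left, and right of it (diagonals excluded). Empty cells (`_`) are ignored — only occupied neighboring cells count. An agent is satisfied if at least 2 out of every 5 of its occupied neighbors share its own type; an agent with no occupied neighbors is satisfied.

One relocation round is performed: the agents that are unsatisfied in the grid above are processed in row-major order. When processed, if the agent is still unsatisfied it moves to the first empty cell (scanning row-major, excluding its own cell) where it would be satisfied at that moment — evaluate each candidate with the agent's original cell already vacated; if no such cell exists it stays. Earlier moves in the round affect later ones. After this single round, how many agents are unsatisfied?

Initially unsatisfied (in order): (1,1), (3,2).
  (1,1) → (1,0).
  (3,2) → (0,0).
Resulting grid:
% @ @ @
% _ _ _
_ @ @ @
@ _ _ @
All satisfied now.

0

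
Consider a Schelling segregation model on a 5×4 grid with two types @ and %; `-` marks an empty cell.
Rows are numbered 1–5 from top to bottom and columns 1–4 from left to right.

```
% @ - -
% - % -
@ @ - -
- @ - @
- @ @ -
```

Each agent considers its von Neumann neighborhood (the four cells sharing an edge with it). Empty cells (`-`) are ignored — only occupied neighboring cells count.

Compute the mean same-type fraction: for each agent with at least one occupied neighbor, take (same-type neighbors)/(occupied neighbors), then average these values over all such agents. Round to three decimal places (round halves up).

Row 1: (1,1)% 1/2 · (1,2)@ 0/1
Row 2: (2,1)% 1/2 · (2,3)% — no occupied neighbors
Row 3: (3,1)@ 1/2 · (3,2)@ 2/2
Row 4: (4,2)@ 2/2 · (4,4)@ — no occupied neighbors
Row 5: (5,2)@ 2/2 · (5,3)@ 1/1
Sum over 8 agents: 1/2 + 0/1 + 1/2 + 1/2 + 2/2 + 2/2 + 2/2 + 1/1 = 11/2; mean = 11/2 ÷ 8 = 11/16 = 0.6875 → 0.688.

0.688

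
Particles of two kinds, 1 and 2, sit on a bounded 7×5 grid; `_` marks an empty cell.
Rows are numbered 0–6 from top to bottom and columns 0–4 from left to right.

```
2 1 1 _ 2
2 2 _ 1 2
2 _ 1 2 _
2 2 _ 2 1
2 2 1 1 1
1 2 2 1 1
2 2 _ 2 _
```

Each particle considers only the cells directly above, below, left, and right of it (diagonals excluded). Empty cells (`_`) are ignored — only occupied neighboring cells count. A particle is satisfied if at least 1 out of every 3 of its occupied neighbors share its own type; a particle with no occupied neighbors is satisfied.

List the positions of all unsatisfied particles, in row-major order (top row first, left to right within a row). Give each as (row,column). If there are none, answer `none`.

(1,3), (2,2), (5,0), (6,3)

Row 0: (0,0)2 1/2 ok · (0,1)1 1/3 ok · (0,2)1 1/1 ok · (0,4)2 1/1 ok
Row 1: (1,0)2 3/3 ok · (1,1)2 1/2 ok · (1,3)1 0/2 unhappy · (1,4)2 1/2 ok
Row 2: (2,0)2 2/2 ok · (2,2)1 0/1 unhappy · (2,3)2 1/3 ok
Row 3: (3,0)2 3/3 ok · (3,1)2 2/2 ok · (3,3)2 1/3 ok · (3,4)1 1/2 ok
Row 4: (4,0)2 2/3 ok · (4,1)2 3/4 ok · (4,2)1 1/3 ok · (4,3)1 3/4 ok · (4,4)1 3/3 ok
Row 5: (5,0)1 0/3 unhappy · (5,1)2 3/4 ok · (5,2)2 1/3 ok · (5,3)1 2/4 ok · (5,4)1 2/2 ok
Row 6: (6,0)2 1/2 ok · (6,1)2 2/2 ok · (6,3)2 0/1 unhappy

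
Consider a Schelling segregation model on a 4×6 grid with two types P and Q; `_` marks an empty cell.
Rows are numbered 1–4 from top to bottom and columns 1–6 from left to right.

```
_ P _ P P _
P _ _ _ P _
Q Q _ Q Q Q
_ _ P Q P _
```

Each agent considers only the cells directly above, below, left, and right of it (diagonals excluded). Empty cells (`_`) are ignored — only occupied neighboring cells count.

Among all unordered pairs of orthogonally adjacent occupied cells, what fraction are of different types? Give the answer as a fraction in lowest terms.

5/11

Scan each occupied cell's neighbors to the right and below so each pair is counted once.
Row 1: P(1,4)–P(1,5)= P(1,5)–P(2,5)=  → 0/2 unlike.
Row 2: P(2,1)–Q(3,1)≠ P(2,5)–Q(3,5)≠  → 2/2 unlike.
Row 3: Q(3,1)–Q(3,2)= Q(3,4)–Q(3,5)= Q(3,4)–Q(4,4)= Q(3,5)–Q(3,6)= Q(3,5)–P(4,5)≠  → 1/5 unlike.
Row 4: P(4,3)–Q(4,4)≠ Q(4,4)–P(4,5)≠  → 2/2 unlike.
Total adjacent occupied pairs: 11; unlike-type pairs: 5.
5/11 is already in lowest terms.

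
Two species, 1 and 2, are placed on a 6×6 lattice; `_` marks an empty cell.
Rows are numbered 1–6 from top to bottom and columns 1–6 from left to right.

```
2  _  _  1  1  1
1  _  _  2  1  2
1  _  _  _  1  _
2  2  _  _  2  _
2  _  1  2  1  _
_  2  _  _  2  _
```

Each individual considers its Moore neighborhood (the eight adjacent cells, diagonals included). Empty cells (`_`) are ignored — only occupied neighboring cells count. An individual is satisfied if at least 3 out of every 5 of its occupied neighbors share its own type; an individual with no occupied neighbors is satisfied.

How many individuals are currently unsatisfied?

Row 1: (1,1)2 0/1 unhappy · (1,4)1 2/3 ok · (1,5)1 3/5 ok · (1,6)1 2/3 ok
Row 2: (2,1)1 1/2 unhappy · (2,4)2 0/4 unhappy · (2,5)1 4/6 ok · (2,6)2 0/4 unhappy
Row 3: (3,1)1 1/3 unhappy · (3,5)1 1/4 unhappy
Row 4: (4,1)2 2/3 ok · (4,2)2 2/4 unhappy · (4,5)2 1/3 unhappy
Row 5: (5,1)2 3/3 ok · (5,3)1 0/3 unhappy · (5,4)2 2/4 unhappy · (5,5)1 0/3 unhappy
Row 6: (6,2)2 1/2 unhappy · (6,5)2 1/2 unhappy
Unsatisfied: (1,1), (2,1), (2,4), (2,6), (3,1), (3,5), (4,2), (4,5), (5,3), (5,4), (5,5), (6,2), (6,5) — 13 in total.

13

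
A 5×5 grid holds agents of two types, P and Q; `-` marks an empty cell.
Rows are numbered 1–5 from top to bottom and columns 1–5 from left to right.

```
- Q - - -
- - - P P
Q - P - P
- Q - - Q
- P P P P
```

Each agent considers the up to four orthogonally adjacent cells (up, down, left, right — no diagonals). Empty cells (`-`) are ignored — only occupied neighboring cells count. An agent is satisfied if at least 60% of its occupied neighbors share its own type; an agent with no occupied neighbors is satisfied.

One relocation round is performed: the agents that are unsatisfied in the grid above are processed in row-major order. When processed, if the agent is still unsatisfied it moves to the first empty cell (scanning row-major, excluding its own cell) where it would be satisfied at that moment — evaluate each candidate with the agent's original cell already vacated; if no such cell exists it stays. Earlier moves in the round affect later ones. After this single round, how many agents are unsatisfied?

0

Initially unsatisfied (in order): (3,5), (4,2), (4,5), (5,2), (5,5).
  (3,5) → (1,4).
  (4,2) → (1,1).
  (4,5) → (2,1).
  (5,2): now satisfied by earlier moves; stays.
  (5,5): now satisfied by earlier moves; stays.
Resulting grid:
Q Q - P -
Q - - P P
Q - P - -
- - - - -
- P P P P
All satisfied now.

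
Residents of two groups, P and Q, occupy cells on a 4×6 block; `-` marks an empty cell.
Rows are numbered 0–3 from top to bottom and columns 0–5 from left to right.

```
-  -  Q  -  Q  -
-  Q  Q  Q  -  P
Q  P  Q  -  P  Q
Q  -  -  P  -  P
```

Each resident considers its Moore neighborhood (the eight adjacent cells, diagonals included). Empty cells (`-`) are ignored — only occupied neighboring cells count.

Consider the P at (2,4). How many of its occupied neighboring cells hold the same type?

Occupied neighbors of (2,4): (1,3)=Q, (1,5)=P, (2,5)=Q, (3,3)=P, (3,5)=P.
Same type (P): 3 of 5.

3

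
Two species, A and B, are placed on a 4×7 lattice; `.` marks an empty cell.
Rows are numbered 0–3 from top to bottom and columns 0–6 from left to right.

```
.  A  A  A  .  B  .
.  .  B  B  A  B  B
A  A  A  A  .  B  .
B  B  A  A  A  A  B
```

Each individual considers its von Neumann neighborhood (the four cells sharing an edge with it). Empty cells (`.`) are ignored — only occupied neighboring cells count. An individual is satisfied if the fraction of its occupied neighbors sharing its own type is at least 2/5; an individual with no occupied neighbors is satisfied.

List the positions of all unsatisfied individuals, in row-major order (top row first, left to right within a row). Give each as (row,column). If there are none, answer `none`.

Row 0: (0,1)A 1/1 ✓ · (0,2)A 2/3 ✓ · (0,3)A 1/2 ✓ · (0,5)B 1/1 ✓
Row 1: (1,2)B 1/3 ✗ · (1,3)B 1/4 ✗ · (1,4)A 0/2 ✗ · (1,5)B 3/4 ✓ · (1,6)B 1/1 ✓
Row 2: (2,0)A 1/2 ✓ · (2,1)A 2/3 ✓ · (2,2)A 3/4 ✓ · (2,3)A 2/3 ✓ · (2,5)B 1/2 ✓
Row 3: (3,0)B 1/2 ✓ · (3,1)B 1/3 ✗ · (3,2)A 2/3 ✓ · (3,3)A 3/3 ✓ · (3,4)A 2/2 ✓ · (3,5)A 1/3 ✗ · (3,6)B 0/1 ✗

(1,2), (1,3), (1,4), (3,1), (3,5), (3,6)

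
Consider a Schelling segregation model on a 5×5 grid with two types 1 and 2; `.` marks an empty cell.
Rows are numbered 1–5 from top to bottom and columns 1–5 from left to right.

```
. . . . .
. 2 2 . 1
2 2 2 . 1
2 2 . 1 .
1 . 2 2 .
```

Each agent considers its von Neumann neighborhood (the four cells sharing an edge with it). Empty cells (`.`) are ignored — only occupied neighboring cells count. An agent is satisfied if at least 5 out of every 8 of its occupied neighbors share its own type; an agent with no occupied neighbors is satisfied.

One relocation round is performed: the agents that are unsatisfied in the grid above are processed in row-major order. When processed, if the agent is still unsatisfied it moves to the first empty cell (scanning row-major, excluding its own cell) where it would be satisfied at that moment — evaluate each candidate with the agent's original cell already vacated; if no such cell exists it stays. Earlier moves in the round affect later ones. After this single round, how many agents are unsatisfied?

0

Initially unsatisfied (in order): (4,4), (5,1), (5,4).
  (4,4) → (1,1).
  (5,1) → (1,4).
  (5,4): now satisfied by earlier moves; stays.
Resulting grid:
1 . . 1 .
. 2 2 . 1
2 2 2 . 1
2 2 . . .
. . 2 2 .
All satisfied now.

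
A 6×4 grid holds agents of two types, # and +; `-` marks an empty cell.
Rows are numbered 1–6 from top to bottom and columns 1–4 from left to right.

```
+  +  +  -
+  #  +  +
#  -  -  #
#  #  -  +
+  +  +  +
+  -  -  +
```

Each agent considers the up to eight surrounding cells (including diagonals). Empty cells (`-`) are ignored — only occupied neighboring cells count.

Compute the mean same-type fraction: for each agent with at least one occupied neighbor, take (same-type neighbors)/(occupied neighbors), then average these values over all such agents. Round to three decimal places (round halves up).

(1,1)+ 2/3
(1,2)+ 4/5
(1,3)+ 3/4
(2,1)+ 2/4
(2,2)# 1/6
(2,3)+ 3/5
(2,4)+ 2/3
(3,1)# 3/4
(3,4)# 0/3
(4,1)# 2/4
(4,2)# 2/5
(4,4)+ 2/3
(5,1)+ 2/4
(5,2)+ 3/5
(5,3)+ 4/5
(5,4)+ 3/3
(6,1)+ 2/2
(6,4)+ 2/2
Sum over 18 agents: 2/3 + 4/5 + 3/4 + 2/4 + 1/6 + 3/5 + 2/3 + 3/4 + 0/3 + 2/4 + 2/5 + 2/3 + 2/4 + 3/5 + 4/5 + 3/3 + 2/2 + 2/2 = 341/30; mean = 341/30 ÷ 18 = 341/540 = 0.631481… → 0.631.

0.631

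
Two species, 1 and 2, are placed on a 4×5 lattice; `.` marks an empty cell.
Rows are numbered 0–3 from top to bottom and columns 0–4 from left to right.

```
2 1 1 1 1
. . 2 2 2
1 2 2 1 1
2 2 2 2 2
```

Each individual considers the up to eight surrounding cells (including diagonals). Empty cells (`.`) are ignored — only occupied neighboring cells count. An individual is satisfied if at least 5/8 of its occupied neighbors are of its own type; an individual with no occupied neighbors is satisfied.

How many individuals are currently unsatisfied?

(0,0)2 0/1 unhappy
(0,1)1 1/3 unhappy
(0,2)1 2/4 unhappy
(0,3)1 2/5 unhappy
(0,4)1 1/3 unhappy
(1,2)2 3/7 unhappy
(1,3)2 3/8 unhappy
(1,4)2 1/5 unhappy
(2,0)1 0/3 unhappy
(2,1)2 5/6 ok
(2,2)2 6/7 ok
(2,3)1 1/8 unhappy
(2,4)1 1/5 unhappy
(3,0)2 2/3 ok
(3,1)2 4/5 ok
(3,2)2 4/5 ok
(3,3)2 3/5 unhappy
(3,4)2 1/3 unhappy
Unsatisfied: (0,0), (0,1), (0,2), (0,3), (0,4), (1,2), (1,3), (1,4), (2,0), (2,3), (2,4), (3,3), (3,4) — 13 in total.

13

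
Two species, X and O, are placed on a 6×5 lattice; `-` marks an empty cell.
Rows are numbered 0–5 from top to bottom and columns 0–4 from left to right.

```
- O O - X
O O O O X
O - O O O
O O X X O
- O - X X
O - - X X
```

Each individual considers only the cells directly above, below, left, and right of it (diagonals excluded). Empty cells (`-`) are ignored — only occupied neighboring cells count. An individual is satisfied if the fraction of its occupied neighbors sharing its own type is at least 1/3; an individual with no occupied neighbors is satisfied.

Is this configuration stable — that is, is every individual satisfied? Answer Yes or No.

Yes

Row 0: (0,1)O 2/2 ✓ · (0,2)O 2/2 ✓ · (0,4)X 1/1 ✓
Row 1: (1,0)O 2/2 ✓ · (1,1)O 3/3 ✓ · (1,2)O 4/4 ✓ · (1,3)O 2/3 ✓ · (1,4)X 1/3 ✓
Row 2: (2,0)O 2/2 ✓ · (2,2)O 2/3 ✓ · (2,3)O 3/4 ✓ · (2,4)O 2/3 ✓
Row 3: (3,0)O 2/2 ✓ · (3,1)O 2/3 ✓ · (3,2)X 1/3 ✓ · (3,3)X 2/4 ✓ · (3,4)O 1/3 ✓
Row 4: (4,1)O 1/1 ✓ · (4,3)X 3/3 ✓ · (4,4)X 2/3 ✓
Row 5: (5,0)O 0/0 ✓ · (5,3)X 2/2 ✓ · (5,4)X 2/2 ✓
All meet the threshold, so the configuration is stable.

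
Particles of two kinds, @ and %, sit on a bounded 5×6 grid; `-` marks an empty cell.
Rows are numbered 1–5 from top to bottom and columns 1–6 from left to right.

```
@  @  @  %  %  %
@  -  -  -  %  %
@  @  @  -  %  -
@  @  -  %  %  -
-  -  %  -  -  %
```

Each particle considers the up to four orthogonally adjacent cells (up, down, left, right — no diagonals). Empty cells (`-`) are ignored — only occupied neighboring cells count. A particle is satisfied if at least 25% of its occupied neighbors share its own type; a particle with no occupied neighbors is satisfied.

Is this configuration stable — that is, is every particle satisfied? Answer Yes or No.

Yes

(1,1)@ 2/2 ok
(1,2)@ 2/2 ok
(1,3)@ 1/2 ok
(1,4)% 1/2 ok
(1,5)% 3/3 ok
(1,6)% 2/2 ok
(2,1)@ 2/2 ok
(2,5)% 3/3 ok
(2,6)% 2/2 ok
(3,1)@ 3/3 ok
(3,2)@ 3/3 ok
(3,3)@ 1/1 ok
(3,5)% 2/2 ok
(4,1)@ 2/2 ok
(4,2)@ 2/2 ok
(4,4)% 1/1 ok
(4,5)% 2/2 ok
(5,3)% 0/0 ok
(5,6)% 0/0 ok
All meet the threshold, so the configuration is stable.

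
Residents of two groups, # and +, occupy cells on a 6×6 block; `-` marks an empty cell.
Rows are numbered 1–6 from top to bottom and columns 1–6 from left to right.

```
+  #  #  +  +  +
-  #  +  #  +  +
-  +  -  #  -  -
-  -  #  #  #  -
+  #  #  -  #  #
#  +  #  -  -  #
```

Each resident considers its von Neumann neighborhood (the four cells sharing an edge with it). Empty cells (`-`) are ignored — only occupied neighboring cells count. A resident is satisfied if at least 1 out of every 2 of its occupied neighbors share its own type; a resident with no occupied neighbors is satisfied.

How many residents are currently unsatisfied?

Row 1: (1,1)+ 0/1 unhappy · (1,2)# 2/3 ok · (1,3)# 1/3 unhappy · (1,4)+ 1/3 unhappy · (1,5)+ 3/3 ok · (1,6)+ 2/2 ok
Row 2: (2,2)# 1/3 unhappy · (2,3)+ 0/3 unhappy · (2,4)# 1/4 unhappy · (2,5)+ 2/3 ok · (2,6)+ 2/2 ok
Row 3: (3,2)+ 0/1 unhappy · (3,4)# 2/2 ok
Row 4: (4,3)# 2/2 ok · (4,4)# 3/3 ok · (4,5)# 2/2 ok
Row 5: (5,1)+ 0/2 unhappy · (5,2)# 1/3 unhappy · (5,3)# 3/3 ok · (5,5)# 2/2 ok · (5,6)# 2/2 ok
Row 6: (6,1)# 0/2 unhappy · (6,2)+ 0/3 unhappy · (6,3)# 1/2 ok · (6,6)# 1/1 ok
Unsatisfied: (1,1), (1,3), (1,4), (2,2), (2,3), (2,4), (3,2), (5,1), (5,2), (6,1), (6,2) — 11 in total.

11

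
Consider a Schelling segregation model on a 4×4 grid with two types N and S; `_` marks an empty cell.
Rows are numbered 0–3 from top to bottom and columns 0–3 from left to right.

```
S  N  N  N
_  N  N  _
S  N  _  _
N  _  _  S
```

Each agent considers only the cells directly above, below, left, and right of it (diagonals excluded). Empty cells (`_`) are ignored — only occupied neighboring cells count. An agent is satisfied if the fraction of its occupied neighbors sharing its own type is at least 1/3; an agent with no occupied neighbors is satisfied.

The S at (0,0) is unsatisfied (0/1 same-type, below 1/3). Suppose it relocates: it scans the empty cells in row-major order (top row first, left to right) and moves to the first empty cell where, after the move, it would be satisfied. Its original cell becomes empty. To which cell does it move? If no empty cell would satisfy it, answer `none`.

(1,0)

Vacating (0,0). Empty cells in order:
  (1,0): 1/2 same-type → satisfied — stop here.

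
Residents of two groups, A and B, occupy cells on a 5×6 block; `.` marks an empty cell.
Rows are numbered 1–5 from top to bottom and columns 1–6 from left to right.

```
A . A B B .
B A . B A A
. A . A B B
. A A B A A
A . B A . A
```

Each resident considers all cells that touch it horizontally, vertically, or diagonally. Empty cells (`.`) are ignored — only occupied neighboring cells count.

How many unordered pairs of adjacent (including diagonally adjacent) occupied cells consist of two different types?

Scan each occupied cell's neighbors to the right and below (and the two forward diagonals) so each pair is counted once.
From row 1: 6 unlike of 11 pairs (running 6/11).
From row 2: 8 unlike of 12 pairs (running 14/23).
From row 3: 6 unlike of 12 pairs (running 20/35).
From row 4: 5 unlike of 13 pairs (running 25/48).
From row 5: 1 unlike of 1 pairs (running 26/49).
Total adjacent occupied pairs: 49; unlike-type pairs: 26.

26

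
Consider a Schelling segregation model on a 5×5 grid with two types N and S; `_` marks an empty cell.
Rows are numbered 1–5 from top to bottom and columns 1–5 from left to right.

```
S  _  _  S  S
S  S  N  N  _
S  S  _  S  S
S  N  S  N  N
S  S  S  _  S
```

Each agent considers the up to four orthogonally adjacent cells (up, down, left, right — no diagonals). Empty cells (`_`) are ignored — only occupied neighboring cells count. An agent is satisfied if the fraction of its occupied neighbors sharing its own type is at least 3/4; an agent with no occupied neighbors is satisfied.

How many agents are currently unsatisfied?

14

Row 1: (1,1)S 1/1 ok · (1,4)S 1/2 unhappy · (1,5)S 1/1 ok
Row 2: (2,1)S 3/3 ok · (2,2)S 2/3 unhappy · (2,3)N 1/2 unhappy · (2,4)N 1/3 unhappy
Row 3: (3,1)S 3/3 ok · (3,2)S 2/3 unhappy · (3,4)S 1/3 unhappy · (3,5)S 1/2 unhappy
Row 4: (4,1)S 2/3 unhappy · (4,2)N 0/4 unhappy · (4,3)S 1/3 unhappy · (4,4)N 1/3 unhappy · (4,5)N 1/3 unhappy
Row 5: (5,1)S 2/2 ok · (5,2)S 2/3 unhappy · (5,3)S 2/2 ok · (5,5)S 0/1 unhappy
Unsatisfied: (1,4), (2,2), (2,3), (2,4), (3,2), (3,4), (3,5), (4,1), (4,2), (4,3), (4,4), (4,5), (5,2), (5,5) — 14 in total.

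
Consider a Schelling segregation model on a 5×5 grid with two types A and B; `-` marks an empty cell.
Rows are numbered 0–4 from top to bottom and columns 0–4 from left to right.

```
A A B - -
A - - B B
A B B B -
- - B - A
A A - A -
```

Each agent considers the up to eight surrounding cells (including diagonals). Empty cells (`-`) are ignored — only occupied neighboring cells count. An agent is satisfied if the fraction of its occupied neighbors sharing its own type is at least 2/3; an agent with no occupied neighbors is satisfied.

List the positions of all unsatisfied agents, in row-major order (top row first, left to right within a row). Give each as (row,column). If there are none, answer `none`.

(0,2), (2,0), (2,1), (3,2), (3,4), (4,1), (4,3)

(0,0)A 2/2 ok
(0,1)A 2/3 ok
(0,2)B 1/2 unhappy
(1,0)A 3/4 ok
(1,3)B 4/4 ok
(1,4)B 2/2 ok
(2,0)A 1/2 unhappy
(2,1)B 2/4 unhappy
(2,2)B 4/4 ok
(2,3)B 4/5 ok
(3,2)B 3/5 unhappy
(3,4)A 1/2 unhappy
(4,0)A 1/1 ok
(4,1)A 1/2 unhappy
(4,3)A 1/2 unhappy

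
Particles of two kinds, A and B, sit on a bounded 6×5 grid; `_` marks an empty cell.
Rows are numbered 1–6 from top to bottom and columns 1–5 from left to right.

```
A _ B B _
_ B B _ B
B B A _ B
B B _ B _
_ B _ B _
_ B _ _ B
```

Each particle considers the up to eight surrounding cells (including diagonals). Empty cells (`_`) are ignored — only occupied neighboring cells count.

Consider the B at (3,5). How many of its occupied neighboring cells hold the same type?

2

Occupied neighbors of (3,5): (2,5)=B, (4,4)=B.
Same type (B): 2 of 2.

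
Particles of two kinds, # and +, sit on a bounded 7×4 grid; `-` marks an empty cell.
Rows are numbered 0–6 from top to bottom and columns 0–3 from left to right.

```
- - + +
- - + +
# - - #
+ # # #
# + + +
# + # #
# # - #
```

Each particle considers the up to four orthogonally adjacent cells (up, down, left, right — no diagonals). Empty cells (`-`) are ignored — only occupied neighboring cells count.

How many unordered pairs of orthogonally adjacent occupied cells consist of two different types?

13

Scan each occupied cell's neighbors to the right and below so each pair is counted once.
Row 0: +(0,2)–+(0,3)= +(0,2)–+(1,2)= +(0,3)–+(1,3)=  → 0/3 unlike.
Row 1: +(1,2)–+(1,3)= +(1,3)–#(2,3)≠  → 1/2 unlike.
Row 2: #(2,0)–+(3,0)≠ #(2,3)–#(3,3)=  → 1/2 unlike.
Row 3: +(3,0)–#(3,1)≠ +(3,0)–#(4,0)≠ #(3,1)–#(3,2)= #(3,1)–+(4,1)≠ #(3,2)–#(3,3)= #(3,2)–+(4,2)≠ #(3,3)–+(4,3)≠  → 5/7 unlike.
Row 4: #(4,0)–+(4,1)≠ #(4,0)–#(5,0)= +(4,1)–+(4,2)= +(4,1)–+(5,1)= +(4,2)–+(4,3)= +(4,2)–#(5,2)≠ +(4,3)–#(5,3)≠  → 3/7 unlike.
Row 5: #(5,0)–+(5,1)≠ #(5,0)–#(6,0)= +(5,1)–#(5,2)≠ +(5,1)–#(6,1)≠ #(5,2)–#(5,3)= #(5,3)–#(6,3)=  → 3/6 unlike.
Row 6: #(6,0)–#(6,1)=  → 0/1 unlike.
Total adjacent occupied pairs: 28; unlike-type pairs: 13.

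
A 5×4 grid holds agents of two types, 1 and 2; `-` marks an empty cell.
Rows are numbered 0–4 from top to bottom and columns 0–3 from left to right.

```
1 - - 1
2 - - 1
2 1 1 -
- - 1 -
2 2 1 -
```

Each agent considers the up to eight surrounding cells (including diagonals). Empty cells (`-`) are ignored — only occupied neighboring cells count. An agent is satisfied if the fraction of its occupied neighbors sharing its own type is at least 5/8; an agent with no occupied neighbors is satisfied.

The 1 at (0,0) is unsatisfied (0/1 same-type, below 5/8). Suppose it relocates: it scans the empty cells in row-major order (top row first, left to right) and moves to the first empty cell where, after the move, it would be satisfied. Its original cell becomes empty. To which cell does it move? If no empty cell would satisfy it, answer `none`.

Vacating (0,0). Empty cells in order:
  (0,1): 0/1 same-type → still unsatisfied.
  (0,2): 2/2 same-type → satisfied — stop here.

(0,2)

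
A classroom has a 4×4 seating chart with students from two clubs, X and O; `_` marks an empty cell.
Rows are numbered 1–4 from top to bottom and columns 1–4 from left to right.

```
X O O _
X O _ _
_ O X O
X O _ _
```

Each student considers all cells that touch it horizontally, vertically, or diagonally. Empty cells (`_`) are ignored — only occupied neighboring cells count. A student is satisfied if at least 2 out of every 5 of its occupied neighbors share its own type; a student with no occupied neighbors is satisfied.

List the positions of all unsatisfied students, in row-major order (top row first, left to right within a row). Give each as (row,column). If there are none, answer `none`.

(1,1), (2,1), (3,3), (3,4), (4,1), (4,2)

(1,1)X 1/3 ✗
(1,2)O 2/4 ✓
(1,3)O 2/2 ✓
(2,1)X 1/4 ✗
(2,2)O 3/6 ✓
(3,2)O 2/5 ✓
(3,3)X 0/4 ✗
(3,4)O 0/1 ✗
(4,1)X 0/2 ✗
(4,2)O 1/3 ✗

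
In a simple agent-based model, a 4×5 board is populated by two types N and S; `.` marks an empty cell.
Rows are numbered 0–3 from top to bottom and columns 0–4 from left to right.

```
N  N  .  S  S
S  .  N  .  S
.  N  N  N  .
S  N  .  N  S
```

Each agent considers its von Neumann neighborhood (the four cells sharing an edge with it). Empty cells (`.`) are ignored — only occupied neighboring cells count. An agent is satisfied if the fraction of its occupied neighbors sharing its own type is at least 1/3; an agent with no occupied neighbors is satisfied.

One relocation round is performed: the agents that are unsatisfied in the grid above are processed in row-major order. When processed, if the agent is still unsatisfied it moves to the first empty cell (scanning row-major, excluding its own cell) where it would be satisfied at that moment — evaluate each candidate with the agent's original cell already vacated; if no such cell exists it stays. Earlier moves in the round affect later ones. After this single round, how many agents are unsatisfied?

0

Initially unsatisfied (in order): (1,0), (3,0), (3,4).
  (1,0) → (0,2).
  (3,0) → (1,3).
  (3,4) → (2,4).
Resulting grid:
N N S S S
. . N S S
. N N N S
. N . N .
All satisfied now.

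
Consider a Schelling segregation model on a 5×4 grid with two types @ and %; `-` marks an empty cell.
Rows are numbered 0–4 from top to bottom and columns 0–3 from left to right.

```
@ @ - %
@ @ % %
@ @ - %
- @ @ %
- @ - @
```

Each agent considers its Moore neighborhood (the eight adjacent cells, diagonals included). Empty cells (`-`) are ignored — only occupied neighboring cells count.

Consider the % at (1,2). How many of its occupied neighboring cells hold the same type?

Occupied neighbors of (1,2): (0,1)=@, (0,3)=%, (1,1)=@, (1,3)=%, (2,1)=@, (2,3)=%.
Same type (%): 3 of 6.

3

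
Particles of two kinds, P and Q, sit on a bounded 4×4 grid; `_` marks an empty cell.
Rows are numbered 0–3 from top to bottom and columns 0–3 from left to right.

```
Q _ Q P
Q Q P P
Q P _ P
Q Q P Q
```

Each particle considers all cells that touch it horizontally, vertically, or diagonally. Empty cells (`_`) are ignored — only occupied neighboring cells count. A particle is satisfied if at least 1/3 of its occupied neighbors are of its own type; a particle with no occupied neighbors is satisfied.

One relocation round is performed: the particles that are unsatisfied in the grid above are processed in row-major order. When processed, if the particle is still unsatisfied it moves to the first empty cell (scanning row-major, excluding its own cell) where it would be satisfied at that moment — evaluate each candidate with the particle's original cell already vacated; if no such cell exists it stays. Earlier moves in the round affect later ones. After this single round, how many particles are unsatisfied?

0

Initially unsatisfied (in order): (0,2), (2,1), (3,3).
  (0,2) → (0,1).
  (2,1) → (0,2).
  (3,3) → (2,1).
Resulting grid:
Q Q P P
Q Q P P
Q Q _ P
Q Q P _
All satisfied now.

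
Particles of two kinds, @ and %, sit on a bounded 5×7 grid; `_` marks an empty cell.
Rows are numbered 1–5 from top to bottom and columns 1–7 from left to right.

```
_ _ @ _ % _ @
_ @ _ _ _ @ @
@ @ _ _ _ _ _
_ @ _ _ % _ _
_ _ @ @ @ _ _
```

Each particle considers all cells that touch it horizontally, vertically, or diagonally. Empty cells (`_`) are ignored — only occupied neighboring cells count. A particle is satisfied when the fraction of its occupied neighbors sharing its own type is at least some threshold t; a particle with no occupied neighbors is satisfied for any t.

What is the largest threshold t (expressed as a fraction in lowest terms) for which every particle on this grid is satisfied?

0/1

Row 1: (1,3)@ 1/1 · (1,5)% 0/1 · (1,7)@ 2/2
Row 2: (2,2)@ 3/3 · (2,6)@ 2/3 · (2,7)@ 2/2
Row 3: (3,1)@ 3/3 · (3,2)@ 3/3
Row 4: (4,2)@ 3/3 · (4,5)% 0/2
Row 5: (5,3)@ 2/2 · (5,4)@ 2/3 · (5,5)@ 1/2
The smallest same-type fraction is 0/1 at (1,5), which reduces to 0/1. Any threshold above that leaves this particle unsatisfied.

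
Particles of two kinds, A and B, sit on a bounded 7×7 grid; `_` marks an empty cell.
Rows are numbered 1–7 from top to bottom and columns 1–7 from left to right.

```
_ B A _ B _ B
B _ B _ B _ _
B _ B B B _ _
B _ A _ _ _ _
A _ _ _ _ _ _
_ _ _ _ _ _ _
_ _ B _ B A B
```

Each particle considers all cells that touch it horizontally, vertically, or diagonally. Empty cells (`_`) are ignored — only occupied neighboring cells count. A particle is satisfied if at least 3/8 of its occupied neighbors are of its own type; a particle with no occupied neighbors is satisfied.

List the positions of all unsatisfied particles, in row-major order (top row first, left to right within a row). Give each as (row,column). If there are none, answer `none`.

(1,3), (4,3), (5,1), (7,5), (7,6), (7,7)

Row 1: (1,2)B 2/3 ok · (1,3)A 0/2 unhappy · (1,5)B 1/1 ok · (1,7)B 0/0 ok
Row 2: (2,1)B 2/2 ok · (2,3)B 3/4 ok · (2,5)B 3/3 ok
Row 3: (3,1)B 2/2 ok · (3,3)B 2/3 ok · (3,4)B 4/5 ok · (3,5)B 2/2 ok
Row 4: (4,1)B 1/2 ok · (4,3)A 0/2 unhappy
Row 5: (5,1)A 0/1 unhappy
Row 7: (7,3)B 0/0 ok · (7,5)B 0/1 unhappy · (7,6)A 0/2 unhappy · (7,7)B 0/1 unhappy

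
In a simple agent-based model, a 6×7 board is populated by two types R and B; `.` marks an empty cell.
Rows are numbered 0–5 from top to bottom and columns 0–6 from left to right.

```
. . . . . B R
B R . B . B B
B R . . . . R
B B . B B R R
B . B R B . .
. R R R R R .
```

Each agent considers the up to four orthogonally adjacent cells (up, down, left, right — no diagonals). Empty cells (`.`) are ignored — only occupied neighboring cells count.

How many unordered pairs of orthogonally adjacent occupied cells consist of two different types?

Scan each occupied cell's neighbors to the right and below so each pair is counted once.
Row 0: B(0,5)–R(0,6)≠ B(0,5)–B(1,5)= R(0,6)–B(1,6)≠  → 2/3 unlike.
Row 1: B(1,0)–R(1,1)≠ B(1,0)–B(2,0)= R(1,1)–R(2,1)= B(1,5)–B(1,6)= B(1,6)–R(2,6)≠  → 2/5 unlike.
Row 2: B(2,0)–R(2,1)≠ B(2,0)–B(3,0)= R(2,1)–B(3,1)≠ R(2,6)–R(3,6)=  → 2/4 unlike.
Row 3: B(3,0)–B(3,1)= B(3,0)–B(4,0)= B(3,3)–B(3,4)= B(3,3)–R(4,3)≠ B(3,4)–R(3,5)≠ B(3,4)–B(4,4)= R(3,5)–R(3,6)=  → 2/7 unlike.
Row 4: B(4,2)–R(4,3)≠ B(4,2)–R(5,2)≠ R(4,3)–B(4,4)≠ R(4,3)–R(5,3)= B(4,4)–R(5,4)≠  → 4/5 unlike.
Row 5: R(5,1)–R(5,2)= R(5,2)–R(5,3)= R(5,3)–R(5,4)= R(5,4)–R(5,5)=  → 0/4 unlike.
Total adjacent occupied pairs: 28; unlike-type pairs: 12.

12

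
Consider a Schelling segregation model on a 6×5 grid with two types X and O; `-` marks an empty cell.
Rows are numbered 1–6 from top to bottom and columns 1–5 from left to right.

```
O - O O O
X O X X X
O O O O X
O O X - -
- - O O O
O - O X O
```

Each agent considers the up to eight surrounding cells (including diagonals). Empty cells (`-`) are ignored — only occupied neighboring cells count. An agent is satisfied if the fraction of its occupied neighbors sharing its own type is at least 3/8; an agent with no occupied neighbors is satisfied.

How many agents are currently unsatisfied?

6

Row 1: (1,1)O 1/2 ok · (1,3)O 2/4 ok · (1,4)O 2/5 ok · (1,5)O 1/3 unhappy
Row 2: (2,1)X 0/4 unhappy · (2,2)O 5/7 ok · (2,3)X 1/7 unhappy · (2,4)X 3/8 ok · (2,5)X 2/5 ok
Row 3: (3,1)O 4/5 ok · (3,2)O 5/8 ok · (3,3)O 4/7 ok · (3,4)O 1/6 unhappy · (3,5)X 2/3 ok
Row 4: (4,1)O 3/3 ok · (4,2)O 5/6 ok · (4,3)X 0/6 unhappy
Row 5: (5,3)O 3/5 ok · (5,4)O 4/6 ok · (5,5)O 2/3 ok
Row 6: (6,1)O 0/0 ok · (6,3)O 2/3 ok · (6,4)X 0/5 unhappy · (6,5)O 2/3 ok
Unsatisfied: (1,5), (2,1), (2,3), (3,4), (4,3), (6,4) — 6 in total.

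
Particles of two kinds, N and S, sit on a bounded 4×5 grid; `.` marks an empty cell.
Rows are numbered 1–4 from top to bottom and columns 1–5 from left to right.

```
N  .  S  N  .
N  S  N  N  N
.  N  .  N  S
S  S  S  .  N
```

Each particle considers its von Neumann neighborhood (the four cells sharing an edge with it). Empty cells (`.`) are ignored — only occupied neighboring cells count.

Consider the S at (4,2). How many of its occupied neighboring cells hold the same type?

2

Occupied neighbors of (4,2): (3,2)=N, (4,1)=S, (4,3)=S.
Same type (S): 2 of 3.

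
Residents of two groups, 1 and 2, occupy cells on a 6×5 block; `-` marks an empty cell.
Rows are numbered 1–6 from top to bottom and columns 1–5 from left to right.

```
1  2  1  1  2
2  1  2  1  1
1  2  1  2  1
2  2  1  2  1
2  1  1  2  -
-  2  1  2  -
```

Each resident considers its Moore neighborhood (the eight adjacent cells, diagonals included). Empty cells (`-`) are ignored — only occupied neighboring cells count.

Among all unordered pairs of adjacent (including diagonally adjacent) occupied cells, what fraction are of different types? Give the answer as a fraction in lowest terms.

46/79

Scan each occupied cell's neighbors to the right and below (and the two forward diagonals) so each pair is counted once.
Row 1: 1(1,1)–2(1,2)≠ 1(1,1)–2(2,1)≠ 1(1,1)–1(2,2)= 2(1,2)–1(1,3)≠ 2(1,2)–1(2,2)≠ 2(1,2)–2(2,3)= 2(1,2)–2(2,1)= 1(1,3)–1(1,4)= 1(1,3)–2(2,3)≠ 1(1,3)–1(2,4)= 1(1,3)–1(2,2)= 1(1,4)–2(1,5)≠ 1(1,4)–1(2,4)= 1(1,4)–1(2,5)= 1(1,4)–2(2,3)≠ 2(1,5)–1(2,5)≠ 2(1,5)–1(2,4)≠  → 9/17 unlike.
Row 2: 2(2,1)–1(2,2)≠ 2(2,1)–1(3,1)≠ 2(2,1)–2(3,2)= 1(2,2)–2(2,3)≠ 1(2,2)–2(3,2)≠ 1(2,2)–1(3,3)= 1(2,2)–1(3,1)= 2(2,3)–1(2,4)≠ 2(2,3)–1(3,3)≠ 2(2,3)–2(3,4)= 2(2,3)–2(3,2)= 1(2,4)–1(2,5)= 1(2,4)–2(3,4)≠ 1(2,4)–1(3,5)= 1(2,4)–1(3,3)= 1(2,5)–1(3,5)= 1(2,5)–2(3,4)≠  → 8/17 unlike.
Row 3: 1(3,1)–2(3,2)≠ 1(3,1)–2(4,1)≠ 1(3,1)–2(4,2)≠ 2(3,2)–1(3,3)≠ 2(3,2)–2(4,2)= 2(3,2)–1(4,3)≠ 2(3,2)–2(4,1)= 1(3,3)–2(3,4)≠ 1(3,3)–1(4,3)= 1(3,3)–2(4,4)≠ 1(3,3)–2(4,2)≠ 2(3,4)–1(3,5)≠ 2(3,4)–2(4,4)= 2(3,4)–1(4,5)≠ 2(3,4)–1(4,3)≠ 1(3,5)–1(4,5)= 1(3,5)–2(4,4)≠  → 12/17 unlike.
Row 4: 2(4,1)–2(4,2)= 2(4,1)–2(5,1)= 2(4,1)–1(5,2)≠ 2(4,2)–1(4,3)≠ 2(4,2)–1(5,2)≠ 2(4,2)–1(5,3)≠ 2(4,2)–2(5,1)= 1(4,3)–2(4,4)≠ 1(4,3)–1(5,3)= 1(4,3)–2(5,4)≠ 1(4,3)–1(5,2)= 2(4,4)–1(4,5)≠ 2(4,4)–2(5,4)= 2(4,4)–1(5,3)≠ 1(4,5)–2(5,4)≠  → 9/15 unlike.
Row 5: 2(5,1)–1(5,2)≠ 2(5,1)–2(6,2)= 1(5,2)–1(5,3)= 1(5,2)–2(6,2)≠ 1(5,2)–1(6,3)= 1(5,3)–2(5,4)≠ 1(5,3)–1(6,3)= 1(5,3)–2(6,4)≠ 1(5,3)–2(6,2)≠ 2(5,4)–2(6,4)= 2(5,4)–1(6,3)≠  → 6/11 unlike.
Row 6: 2(6,2)–1(6,3)≠ 1(6,3)–2(6,4)≠  → 2/2 unlike.
Total adjacent occupied pairs: 79; unlike-type pairs: 46.
46/79 is already in lowest terms.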